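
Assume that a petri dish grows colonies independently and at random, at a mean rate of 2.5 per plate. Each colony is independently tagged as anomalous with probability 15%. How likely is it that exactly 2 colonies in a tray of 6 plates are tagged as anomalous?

0.2668

Thinning: the colonies that are tagged as anomalous themselves form a Poisson process with rate 0.15 × 2.5 = 0.375 per plate.
Over the interval, μ = 0.375 × 6 = 2.25 (a tray of 6 plates = 6 plates).
P(N = 2) = e^(−2.25) · 2.25^2/2! ≈ 0.2668.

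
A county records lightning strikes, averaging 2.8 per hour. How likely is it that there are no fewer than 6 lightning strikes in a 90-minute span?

0.2469

Over the interval, μ = 2.8 × 1.5 = 4.2 (a 90-minute span = 1.5 hours).
P(N ≥ 6) = 1 − P(N ≤ 5) = 1 − Σ_{j=0}^{5} e^(−μ) μ^j/j! ≈ 0.2469.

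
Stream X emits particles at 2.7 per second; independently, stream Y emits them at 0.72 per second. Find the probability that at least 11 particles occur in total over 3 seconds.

0.4495

Independent Poisson processes superpose: combined rate λ = 2.7 + 0.72 = 3.42 per second.
Over the interval, μ = 3.42 × 3 = 10.26 (3 seconds).
P(N ≥ 11) = 1 − P(N ≤ 10) ≈ 0.4495.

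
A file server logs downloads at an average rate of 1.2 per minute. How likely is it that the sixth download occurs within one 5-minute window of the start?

Over the interval, μ = 1.2 × 5 = 6 (a 5-minute window = 5 minutes).
The sixth arrival falls in the interval iff at least 6 events occur there: P(S_6 ≤ t) = P(N ≥ 6) = 1 − P(N ≤ 5) ≈ 0.5543.

0.5543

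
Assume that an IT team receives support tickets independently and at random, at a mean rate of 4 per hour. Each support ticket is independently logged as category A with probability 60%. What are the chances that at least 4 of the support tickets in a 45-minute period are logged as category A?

0.1087

Thinning: the support tickets that are logged as category A themselves form a Poisson process with rate 0.6 × 4 = 2.4 per hour.
Over the interval, μ = 2.4 × 0.75 = 1.8 (a 45-minute period = 0.75 hours).
P(N ≥ 4) = 1 − P(N ≤ 3) ≈ 0.1087.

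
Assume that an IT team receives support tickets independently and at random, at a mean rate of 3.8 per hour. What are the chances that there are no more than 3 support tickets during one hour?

With mean μ = 3.8 per hour,
P(N ≤ 3) = Σ_{j=0}^{3} e^(−μ) μ^j/j! ≈ 0.4735.

0.4735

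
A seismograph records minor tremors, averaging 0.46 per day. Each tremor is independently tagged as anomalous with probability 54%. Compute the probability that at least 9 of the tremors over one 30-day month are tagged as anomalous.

0.3315

Thinning: the tremors that are tagged as anomalous themselves form a Poisson process with rate 0.54 × 0.46 = 0.2484 per day.
Over the interval, μ = 0.2484 × 30 = 7.452 (a 30-day month = 30 days).
P(N ≥ 9) = 1 − P(N ≤ 8) ≈ 0.3315.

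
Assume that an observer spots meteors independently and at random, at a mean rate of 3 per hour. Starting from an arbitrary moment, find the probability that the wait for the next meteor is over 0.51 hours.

The wait for the next event is exponential with rate λ = 3 per hour.
P(T > 0.51) = e^(−λt) = e^(−3 × 0.51) = e^(−1.53) ≈ 0.2165.

0.2165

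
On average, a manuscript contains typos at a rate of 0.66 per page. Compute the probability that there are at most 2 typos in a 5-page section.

Over the interval, μ = 0.66 × 5 = 3.3 (a 5-page section = 5 pages).
P(N ≤ 2) = Σ_{j=0}^{2} e^(−μ) μ^j/j! ≈ 0.3594.

0.3594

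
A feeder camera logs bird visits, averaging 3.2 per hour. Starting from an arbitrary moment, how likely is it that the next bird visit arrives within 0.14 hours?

0.3611

Inter-arrival times are exponential with rate λ = 3.2 per hour.
P(T ≤ 0.14) = 1 − e^(−λt) = 1 − e^(−3.2 × 0.14) = 1 − e^(−0.448) ≈ 0.3611.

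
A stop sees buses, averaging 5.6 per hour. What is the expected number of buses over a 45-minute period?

4.2

E[N] = λt = 5.6 × 0.75 = 4.2 (a 45-minute period = 0.75 hours).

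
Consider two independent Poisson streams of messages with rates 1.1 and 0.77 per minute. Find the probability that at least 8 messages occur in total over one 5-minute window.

0.7155

Independent Poisson processes superpose: combined rate λ = 1.1 + 0.77 = 1.87 per minute.
Over the interval, μ = 1.87 × 5 = 9.35 (a 5-minute window = 5 minutes).
P(N ≥ 8) = 1 − P(N ≤ 7) ≈ 0.7155.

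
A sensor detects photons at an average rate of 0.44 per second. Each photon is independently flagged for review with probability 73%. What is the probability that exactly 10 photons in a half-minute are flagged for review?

0.1243

Thinning: the photons that are flagged for review themselves form a Poisson process with rate 0.73 × 0.44 = 0.3212 per second.
Over the interval, μ = 0.3212 × 30 = 9.636 (a half-minute = 30 seconds).
P(N = 10) = e^(−9.636) · 9.636^10/10! ≈ 0.1243.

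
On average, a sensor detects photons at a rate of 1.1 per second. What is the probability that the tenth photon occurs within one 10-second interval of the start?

Over the interval, μ = 1.1 × 10 = 11 (a 10-second interval = 10 seconds).
The tenth arrival falls in the interval iff at least 10 events occur there: P(S_10 ≤ t) = P(N ≥ 10) = 1 − P(N ≤ 9) ≈ 0.6595.

0.6595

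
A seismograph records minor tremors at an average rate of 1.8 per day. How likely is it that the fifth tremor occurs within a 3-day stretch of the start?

0.6267

Over the interval, μ = 1.8 × 3 = 5.4 (a 3-day stretch = 3 days).
The fifth arrival falls in the interval iff at least 5 events occur there: P(S_5 ≤ t) = P(N ≥ 5) = 1 − P(N ≤ 4) ≈ 0.6267.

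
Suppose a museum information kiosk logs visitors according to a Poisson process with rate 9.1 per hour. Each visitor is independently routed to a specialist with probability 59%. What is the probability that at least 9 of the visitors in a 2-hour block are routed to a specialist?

0.7439

Thinning: the visitors that are routed to a specialist themselves form a Poisson process with rate 0.59 × 9.1 = 5.369 per hour.
Over the interval, μ = 5.369 × 2 = 10.738 (a 2-hour block = 2 hours).
P(N ≥ 9) = 1 − P(N ≤ 8) ≈ 0.7439.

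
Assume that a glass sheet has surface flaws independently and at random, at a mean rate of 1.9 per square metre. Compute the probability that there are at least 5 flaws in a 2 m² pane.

0.3322

Over the interval, μ = 1.9 × 2 = 3.8 (a 2 m² pane = 2 square metres).
P(N ≥ 5) = 1 − P(N ≤ 4) = 1 − Σ_{j=0}^{4} e^(−μ) μ^j/j! ≈ 0.3322.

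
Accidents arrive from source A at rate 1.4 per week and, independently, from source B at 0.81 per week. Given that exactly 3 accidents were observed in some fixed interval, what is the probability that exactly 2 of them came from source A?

0.4413

Given the total, each event is independently from source A with probability p = λ_A/(λ_A+λ_B) = 1.4/2.21 ≈ 0.6335.
So K ~ Binomial(3, 1.4/2.21): P(K = 2) = C(3,2) · (1.4/2.21)^2 · (0.81/2.21)^1 ≈ 0.4413.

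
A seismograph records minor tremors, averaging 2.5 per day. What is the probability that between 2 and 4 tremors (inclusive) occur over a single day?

0.6039

With mean μ = 2.5 per day,
P(2 ≤ N ≤ 4) = Σ_{j=2}^{4} e^(−2.5) · 2.5^j/j! ≈ 0.6039.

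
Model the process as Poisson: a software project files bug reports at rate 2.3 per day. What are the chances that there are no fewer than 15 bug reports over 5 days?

0.1847

Over the interval, μ = 2.3 × 5 = 11.5 (5 days).
P(N ≥ 15) = 1 − P(N ≤ 14) = 1 − Σ_{j=0}^{14} e^(−μ) μ^j/j! ≈ 0.1847.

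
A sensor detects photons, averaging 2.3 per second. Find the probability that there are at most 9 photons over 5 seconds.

0.2888

Over the interval, μ = 2.3 × 5 = 11.5 (5 seconds).
P(N ≤ 9) = Σ_{j=0}^{9} e^(−μ) μ^j/j! ≈ 0.2888.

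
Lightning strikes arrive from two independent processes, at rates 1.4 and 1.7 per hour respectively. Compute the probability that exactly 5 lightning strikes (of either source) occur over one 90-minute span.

0.1732

Independent Poisson processes superpose: combined rate λ = 1.4 + 1.7 = 3.1 per hour.
Over the interval, μ = 3.1 × 1.5 = 4.65 (a 90-minute span = 1.5 hours).
P(N = 5) = e^(−4.65) · 4.65^5/5! ≈ 0.1732.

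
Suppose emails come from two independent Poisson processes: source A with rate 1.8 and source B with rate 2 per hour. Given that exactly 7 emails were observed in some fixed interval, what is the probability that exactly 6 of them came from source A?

Given the total, each event is independently from source A with probability p = λ_A/(λ_A+λ_B) = 1.8/3.8 ≈ 0.4737.
So K ~ Binomial(7, 1.8/3.8): P(K = 6) = C(7,6) · (1.8/3.8)^6 · (2/3.8)^1 ≈ 0.0416.

0.0416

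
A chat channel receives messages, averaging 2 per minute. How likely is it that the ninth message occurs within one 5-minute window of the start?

0.6672

Over the interval, μ = 2 × 5 = 10 (a 5-minute window = 5 minutes).
The ninth arrival falls in the interval iff at least 9 events occur there: P(S_9 ≤ t) = P(N ≥ 9) = 1 − P(N ≤ 8) ≈ 0.6672.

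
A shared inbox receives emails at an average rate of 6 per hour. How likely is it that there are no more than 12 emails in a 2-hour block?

0.5760

Over the interval, μ = 6 × 2 = 12 (a 2-hour block = 2 hours).
P(N ≤ 12) = Σ_{j=0}^{12} e^(−μ) μ^j/j! ≈ 0.5760.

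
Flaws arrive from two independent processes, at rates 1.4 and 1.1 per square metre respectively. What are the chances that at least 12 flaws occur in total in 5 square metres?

Independent Poisson processes superpose: combined rate λ = 1.4 + 1.1 = 2.5 per square metre.
Over the interval, μ = 2.5 × 5 = 12.5 (5 square metres).
P(N ≥ 12) = 1 − P(N ≤ 11) ≈ 0.5942.

0.5942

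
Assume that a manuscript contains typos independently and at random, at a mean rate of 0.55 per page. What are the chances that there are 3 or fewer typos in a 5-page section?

Over the interval, μ = 0.55 × 5 = 2.75 (a 5-page section = 5 pages).
P(N ≤ 3) = Σ_{j=0}^{3} e^(−μ) μ^j/j! ≈ 0.7030.

0.7030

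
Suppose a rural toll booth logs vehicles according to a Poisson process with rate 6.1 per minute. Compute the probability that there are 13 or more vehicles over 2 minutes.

Over the interval, μ = 6.1 × 2 = 12.2 (2 minutes).
P(N ≥ 13) = 1 − P(N ≤ 12) = 1 − Σ_{j=0}^{12} e^(−μ) μ^j/j! ≈ 0.4469.

0.4469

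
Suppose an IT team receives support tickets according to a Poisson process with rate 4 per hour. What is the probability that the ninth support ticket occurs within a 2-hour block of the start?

Over the interval, μ = 4 × 2 = 8 (a 2-hour block = 2 hours).
The ninth arrival falls in the interval iff at least 9 events occur there: P(S_9 ≤ t) = P(N ≥ 9) = 1 − P(N ≤ 8) ≈ 0.4075.

0.4075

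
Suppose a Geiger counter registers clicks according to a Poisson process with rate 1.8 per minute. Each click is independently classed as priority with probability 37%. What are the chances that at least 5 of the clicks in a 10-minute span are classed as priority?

0.7937

Thinning: the clicks that are classed as priority themselves form a Poisson process with rate 0.37 × 1.8 = 0.666 per minute.
Over the interval, μ = 0.666 × 10 = 6.66 (a 10-minute span = 10 minutes).
P(N ≥ 5) = 1 − P(N ≤ 4) ≈ 0.7937.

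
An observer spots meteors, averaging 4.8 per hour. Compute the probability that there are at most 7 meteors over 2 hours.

0.2584

Over the interval, μ = 4.8 × 2 = 9.6 (2 hours).
P(N ≤ 7) = Σ_{j=0}^{7} e^(−μ) μ^j/j! ≈ 0.2584.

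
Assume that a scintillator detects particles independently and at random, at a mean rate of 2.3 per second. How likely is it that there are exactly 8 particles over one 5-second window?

0.0769

Over the interval, μ = 2.3 × 5 = 11.5 (a 5-second window = 5 seconds).
P(N = 8) = e^(−μ) μ^8/8! = e^(−11.5) · 11.5^8/40320 ≈ 0.0769.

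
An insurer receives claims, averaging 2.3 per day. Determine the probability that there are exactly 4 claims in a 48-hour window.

Over the interval, μ = 2.3 × 2 = 4.6 (a 48-hour window = 2 days).
P(N = 4) = e^(−μ) μ^4/4! = e^(−4.6) · 4.6^4/24 ≈ 0.1875.

0.1875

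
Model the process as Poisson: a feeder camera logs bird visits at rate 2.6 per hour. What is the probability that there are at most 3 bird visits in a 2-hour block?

0.2381

Over the interval, μ = 2.6 × 2 = 5.2 (a 2-hour block = 2 hours).
P(N ≤ 3) = Σ_{j=0}^{3} e^(−μ) μ^j/j! ≈ 0.2381.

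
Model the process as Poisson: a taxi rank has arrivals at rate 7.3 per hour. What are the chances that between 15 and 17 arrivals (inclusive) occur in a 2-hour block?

0.2747

Over the interval, μ = 7.3 × 2 = 14.6 (a 2-hour block = 2 hours).
P(15 ≤ N ≤ 17) = Σ_{j=15}^{17} e^(−14.6) · 14.6^j/j! ≈ 0.2747.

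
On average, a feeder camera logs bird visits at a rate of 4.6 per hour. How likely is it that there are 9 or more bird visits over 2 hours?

Over the interval, μ = 4.6 × 2 = 9.2 (2 hours).
P(N ≥ 9) = 1 − P(N ≤ 8) = 1 − Σ_{j=0}^{8} e^(−μ) μ^j/j! ≈ 0.5704.

0.5704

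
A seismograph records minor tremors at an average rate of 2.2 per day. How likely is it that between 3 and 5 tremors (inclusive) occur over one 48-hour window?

0.5348

Over the interval, μ = 2.2 × 2 = 4.4 (a 48-hour window = 2 days).
P(3 ≤ N ≤ 5) = Σ_{j=3}^{5} e^(−4.4) · 4.4^j/j! ≈ 0.5348.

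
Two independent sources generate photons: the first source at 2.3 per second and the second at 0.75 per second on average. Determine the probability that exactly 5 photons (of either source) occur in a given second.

Independent Poisson processes superpose: combined rate λ = 2.3 + 0.75 = 3.05 per second.
So μ = 3.05.
P(N = 5) = e^(−3.05) · 3.05^5/5! ≈ 0.1042.

0.1042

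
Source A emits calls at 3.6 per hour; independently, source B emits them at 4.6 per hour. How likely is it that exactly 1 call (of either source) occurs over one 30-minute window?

0.0679

Independent Poisson processes superpose: combined rate λ = 3.6 + 4.6 = 8.2 per hour.
Over the interval, μ = 8.2 × 0.5 = 4.1 (a 30-minute window = 0.5 hours).
P(N = 1) = e^(−4.1) · 4.1^1/1! ≈ 0.0679.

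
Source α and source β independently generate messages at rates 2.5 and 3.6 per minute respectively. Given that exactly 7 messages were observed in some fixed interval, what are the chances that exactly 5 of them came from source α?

Given the total, each event is independently from source α with probability p = λ_α/(λ_α+λ_β) = 2.5/6.1 ≈ 0.4098.
So K ~ Binomial(7, 2.5/6.1): P(K = 5) = C(7,5) · (2.5/6.1)^5 · (3.6/6.1)^2 ≈ 0.0846.

0.0846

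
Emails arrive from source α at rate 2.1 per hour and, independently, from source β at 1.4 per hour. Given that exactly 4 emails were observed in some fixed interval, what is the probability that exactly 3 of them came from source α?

0.3456

Given the total, each event is independently from source α with probability p = λ_α/(λ_α+λ_β) = 2.1/3.5 = 0.6000.
So K ~ Binomial(4, 2.1/3.5): P(K = 3) = C(4,3) · (2.1/3.5)^3 · (1.4/3.5)^1 ≈ 0.3456.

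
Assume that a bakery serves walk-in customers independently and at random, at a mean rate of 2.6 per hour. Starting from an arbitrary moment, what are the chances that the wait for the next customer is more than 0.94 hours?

The wait for the next event is exponential with rate λ = 2.6 per hour.
P(T > 0.94) = e^(−λt) = e^(−2.6 × 0.94) = e^(−2.444) ≈ 0.0868.

0.0868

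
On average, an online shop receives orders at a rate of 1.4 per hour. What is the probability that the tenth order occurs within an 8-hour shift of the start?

0.6808

Over the interval, μ = 1.4 × 8 = 11.2 (an 8-hour shift = 8 hours).
The tenth arrival falls in the interval iff at least 10 events occur there: P(S_10 ≤ t) = P(N ≥ 10) = 1 − P(N ≤ 9) ≈ 0.6808.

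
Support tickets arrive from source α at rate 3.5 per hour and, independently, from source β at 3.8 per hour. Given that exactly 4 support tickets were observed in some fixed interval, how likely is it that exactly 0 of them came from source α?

0.0734

Given the total, each event is independently from source α with probability p = λ_α/(λ_α+λ_β) = 3.5/7.3 ≈ 0.4795.
So K ~ Binomial(4, 3.5/7.3): P(K = 0) = C(4,0) · (3.5/7.3)^0 · (3.8/7.3)^4 ≈ 0.0734.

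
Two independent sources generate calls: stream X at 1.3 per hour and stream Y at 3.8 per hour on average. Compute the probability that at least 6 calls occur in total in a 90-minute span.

0.7746

Independent Poisson processes superpose: combined rate λ = 1.3 + 3.8 = 5.1 per hour.
Over the interval, μ = 5.1 × 1.5 = 7.65 (a 90-minute span = 1.5 hours).
P(N ≥ 6) = 1 − P(N ≤ 5) ≈ 0.7746.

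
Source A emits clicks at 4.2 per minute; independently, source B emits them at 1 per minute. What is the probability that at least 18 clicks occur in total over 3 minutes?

Independent Poisson processes superpose: combined rate λ = 4.2 + 1 = 5.2 per minute.
Over the interval, μ = 5.2 × 3 = 15.6 (3 minutes).
P(N ≥ 18) = 1 − P(N ≤ 17) ≈ 0.3038.

0.3038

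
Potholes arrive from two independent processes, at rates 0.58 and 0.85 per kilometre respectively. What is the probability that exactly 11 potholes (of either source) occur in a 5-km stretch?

0.0491

Independent Poisson processes superpose: combined rate λ = 0.58 + 0.85 = 1.43 per kilometre.
Over the interval, μ = 1.43 × 5 = 7.15 (a 5-km stretch = 5 kilometres).
P(N = 11) = e^(−7.15) · 7.15^11/11! ≈ 0.0491.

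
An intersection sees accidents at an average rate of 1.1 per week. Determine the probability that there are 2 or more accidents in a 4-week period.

Over the interval, μ = 1.1 × 4 = 4.4 (a 4-week period = 4 weeks).
P(N ≥ 2) = 1 − P(N ≤ 1) = 1 − Σ_{j=0}^{1} e^(−μ) μ^j/j! ≈ 0.9337.

0.9337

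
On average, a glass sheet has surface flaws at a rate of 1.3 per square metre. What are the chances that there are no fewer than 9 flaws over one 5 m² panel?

Over the interval, μ = 1.3 × 5 = 6.5 (a 5 m² panel = 5 square metres).
P(N ≥ 9) = 1 − P(N ≤ 8) = 1 − Σ_{j=0}^{8} e^(−μ) μ^j/j! ≈ 0.2084.

0.2084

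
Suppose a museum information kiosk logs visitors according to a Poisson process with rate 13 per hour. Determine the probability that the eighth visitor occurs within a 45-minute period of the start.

0.7564

Over the interval, μ = 13 × 0.75 = 9.75 (a 45-minute period = 0.75 hours).
The eighth arrival falls in the interval iff at least 8 events occur there: P(S_8 ≤ t) = P(N ≥ 8) = 1 − P(N ≤ 7) ≈ 0.7564.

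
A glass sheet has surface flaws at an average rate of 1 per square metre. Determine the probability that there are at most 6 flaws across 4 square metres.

0.8893

Over the interval, μ = 1 × 4 = 4 (4 square metres).
P(N ≤ 6) = Σ_{j=0}^{6} e^(−μ) μ^j/j! ≈ 0.8893.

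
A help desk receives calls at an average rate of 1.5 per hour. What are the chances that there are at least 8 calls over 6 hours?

0.6761

Over the interval, μ = 1.5 × 6 = 9 (6 hours).
P(N ≥ 8) = 1 − P(N ≤ 7) = 1 − Σ_{j=0}^{7} e^(−μ) μ^j/j! ≈ 0.6761.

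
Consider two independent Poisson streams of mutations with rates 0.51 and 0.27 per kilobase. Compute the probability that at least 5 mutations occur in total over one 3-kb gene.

Independent Poisson processes superpose: combined rate λ = 0.51 + 0.27 = 0.78 per kilobase.
Over the interval, μ = 0.78 × 3 = 2.34 (a 3-kb gene = 3 kilobases).
P(N ≥ 5) = 1 − P(N ≤ 4) ≈ 0.0885.

0.0885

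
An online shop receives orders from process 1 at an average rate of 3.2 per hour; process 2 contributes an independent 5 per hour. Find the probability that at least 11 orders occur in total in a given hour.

0.2045

Independent Poisson processes superpose: combined rate λ = 3.2 + 5 = 8.2 per hour.
So μ = 8.2.
P(N ≥ 11) = 1 − P(N ≤ 10) ≈ 0.2045.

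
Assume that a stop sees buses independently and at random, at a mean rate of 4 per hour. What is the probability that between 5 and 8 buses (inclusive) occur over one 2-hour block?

Over the interval, μ = 4 × 2 = 8 (a 2-hour block = 2 hours).
P(5 ≤ N ≤ 8) = Σ_{j=5}^{8} e^(−8) · 8^j/j! ≈ 0.4929.

0.4929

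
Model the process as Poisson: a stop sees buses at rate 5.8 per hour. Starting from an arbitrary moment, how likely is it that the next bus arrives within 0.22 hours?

0.7208

Inter-arrival times are exponential with rate λ = 5.8 per hour.
P(T ≤ 0.22) = 1 − e^(−λt) = 1 − e^(−5.8 × 0.22) = 1 − e^(−1.276) ≈ 0.7208.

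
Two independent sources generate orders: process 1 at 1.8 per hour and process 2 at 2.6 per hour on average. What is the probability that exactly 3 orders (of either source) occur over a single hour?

Independent Poisson processes superpose: combined rate λ = 1.8 + 2.6 = 4.4 per hour.
So μ = 4.4.
P(N = 3) = e^(−4.4) · 4.4^3/3! ≈ 0.1743.

0.1743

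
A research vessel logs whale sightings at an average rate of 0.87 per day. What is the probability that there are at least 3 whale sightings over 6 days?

Over the interval, μ = 0.87 × 6 = 5.22 (6 days).
P(N ≥ 3) = 1 − P(N ≤ 2) = 1 − Σ_{j=0}^{2} e^(−μ) μ^j/j! ≈ 0.8927.

0.8927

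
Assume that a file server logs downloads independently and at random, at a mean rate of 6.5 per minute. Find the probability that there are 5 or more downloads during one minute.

0.7763

With mean μ = 6.5 per minute,
P(N ≥ 5) = 1 − P(N ≤ 4) = 1 − Σ_{j=0}^{4} e^(−μ) μ^j/j! ≈ 0.7763.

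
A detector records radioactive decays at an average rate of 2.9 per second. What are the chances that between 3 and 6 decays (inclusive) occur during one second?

0.5253

With mean μ = 2.9 per second,
P(3 ≤ N ≤ 6) = Σ_{j=3}^{6} e^(−2.9) · 2.9^j/j! ≈ 0.5253.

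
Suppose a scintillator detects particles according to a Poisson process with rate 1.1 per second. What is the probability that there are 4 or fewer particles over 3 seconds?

0.7626

Over the interval, μ = 1.1 × 3 = 3.3 (3 seconds).
P(N ≤ 4) = Σ_{j=0}^{4} e^(−μ) μ^j/j! ≈ 0.7626.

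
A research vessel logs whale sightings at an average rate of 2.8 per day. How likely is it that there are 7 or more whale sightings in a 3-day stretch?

0.7330

Over the interval, μ = 2.8 × 3 = 8.4 (a 3-day stretch = 3 days).
P(N ≥ 7) = 1 − P(N ≤ 6) = 1 − Σ_{j=0}^{6} e^(−μ) μ^j/j! ≈ 0.7330.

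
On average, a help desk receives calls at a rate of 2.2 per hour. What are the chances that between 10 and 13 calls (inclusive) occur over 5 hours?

0.4408

Over the interval, μ = 2.2 × 5 = 11 (5 hours).
P(10 ≤ N ≤ 13) = Σ_{j=10}^{13} e^(−11) · 11^j/j! ≈ 0.4408.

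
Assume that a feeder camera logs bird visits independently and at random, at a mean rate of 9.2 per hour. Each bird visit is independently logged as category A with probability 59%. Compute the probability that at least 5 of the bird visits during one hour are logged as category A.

0.6312

Thinning: the bird visits that are logged as category A themselves form a Poisson process with rate 0.59 × 9.2 = 5.428 per hour.
So μ = 5.428.
P(N ≥ 5) = 1 − P(N ≤ 4) ≈ 0.6312.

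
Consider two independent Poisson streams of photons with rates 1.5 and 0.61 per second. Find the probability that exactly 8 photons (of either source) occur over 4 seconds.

0.1380

Independent Poisson processes superpose: combined rate λ = 1.5 + 0.61 = 2.11 per second.
Over the interval, μ = 2.11 × 4 = 8.44 (4 seconds).
P(N = 8) = e^(−8.44) · 8.44^8/8! ≈ 0.1380.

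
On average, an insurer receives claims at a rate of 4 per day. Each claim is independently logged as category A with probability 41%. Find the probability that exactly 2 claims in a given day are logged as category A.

Thinning: the claims that are logged as category A themselves form a Poisson process with rate 0.41 × 4 = 1.64 per day.
So μ = 1.64.
P(N = 2) = e^(−1.64) · 1.64^2/2! ≈ 0.2609.

0.2609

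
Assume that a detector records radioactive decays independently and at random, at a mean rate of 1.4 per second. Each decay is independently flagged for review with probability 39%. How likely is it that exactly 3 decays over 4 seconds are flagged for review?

Thinning: the decays that are flagged for review themselves form a Poisson process with rate 0.39 × 1.4 = 0.546 per second.
Over the interval, μ = 0.546 × 4 = 2.184 (4 seconds).
P(N = 3) = e^(−2.184) · 2.184^3/3! ≈ 0.1955.

0.1955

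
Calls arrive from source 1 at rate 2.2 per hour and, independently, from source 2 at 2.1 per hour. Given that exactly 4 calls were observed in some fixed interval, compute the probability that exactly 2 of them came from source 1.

Given the total, each event is independently from source 1 with probability p = λ_1/(λ_1+λ_2) = 2.2/4.3 ≈ 0.5116.
So K ~ Binomial(4, 2.2/4.3): P(K = 2) = C(4,2) · (2.2/4.3)^2 · (2.1/4.3)^2 ≈ 0.3746.

0.3746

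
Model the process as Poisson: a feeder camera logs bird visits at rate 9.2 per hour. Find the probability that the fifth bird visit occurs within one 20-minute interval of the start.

Over the interval, μ = 9.2 × 1/3 ≈ 3.06667 (a 20-minute interval = 1/3 hours).
The fifth arrival falls in the interval iff at least 5 events occur there: P(S_5 ≤ t) = P(N ≥ 5) = 1 − P(N ≤ 4) ≈ 0.1961.

0.1961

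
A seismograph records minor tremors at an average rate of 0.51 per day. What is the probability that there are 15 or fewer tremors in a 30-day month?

Over the interval, μ = 0.51 × 30 = 15.3 (a 30-day month = 30 days).
P(N ≤ 15) = Σ_{j=0}^{15} e^(−μ) μ^j/j! ≈ 0.5374.

0.5374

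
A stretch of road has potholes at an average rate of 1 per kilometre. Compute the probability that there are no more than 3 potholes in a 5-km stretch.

Over the interval, μ = 1 × 5 = 5 (a 5-km stretch = 5 kilometres).
P(N ≤ 3) = Σ_{j=0}^{3} e^(−μ) μ^j/j! ≈ 0.2650.

0.2650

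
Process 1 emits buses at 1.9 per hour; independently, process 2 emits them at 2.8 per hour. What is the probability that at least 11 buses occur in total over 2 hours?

0.3424

Independent Poisson processes superpose: combined rate λ = 1.9 + 2.8 = 4.7 per hour.
Over the interval, μ = 4.7 × 2 = 9.4 (2 hours).
P(N ≥ 11) = 1 − P(N ≤ 10) ≈ 0.3424.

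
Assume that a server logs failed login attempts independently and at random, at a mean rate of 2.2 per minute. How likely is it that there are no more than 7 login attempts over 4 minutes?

0.3478

Over the interval, μ = 2.2 × 4 = 8.8 (4 minutes).
P(N ≤ 7) = Σ_{j=0}^{7} e^(−μ) μ^j/j! ≈ 0.3478.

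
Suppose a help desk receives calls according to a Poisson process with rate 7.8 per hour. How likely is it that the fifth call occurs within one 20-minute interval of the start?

0.1226

Over the interval, μ = 7.8 × 1/3 = 2.6 (a 20-minute interval = 1/3 hours).
The fifth arrival falls in the interval iff at least 5 events occur there: P(S_5 ≤ t) = P(N ≥ 5) = 1 − P(N ≤ 4) ≈ 0.1226.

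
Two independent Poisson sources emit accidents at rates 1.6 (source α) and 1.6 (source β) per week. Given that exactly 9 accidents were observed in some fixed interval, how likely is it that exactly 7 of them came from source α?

Given the total, each event is independently from source α with probability p = λ_α/(λ_α+λ_β) = 1.6/3.2 = 0.5000.
So K ~ Binomial(9, 1.6/3.2): P(K = 7) = C(9,7) · (1.6/3.2)^7 · (1.6/3.2)^2 ≈ 0.0703.

0.0703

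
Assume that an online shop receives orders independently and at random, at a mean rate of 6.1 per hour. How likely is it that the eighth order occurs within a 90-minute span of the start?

Over the interval, μ = 6.1 × 1.5 = 9.15 (a 90-minute span = 1.5 hours).
The eighth arrival falls in the interval iff at least 8 events occur there: P(S_8 ≤ t) = P(N ≥ 8) = 1 − P(N ≤ 7) ≈ 0.6934.

0.6934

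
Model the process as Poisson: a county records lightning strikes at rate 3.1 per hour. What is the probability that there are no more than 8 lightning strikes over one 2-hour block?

Over the interval, μ = 3.1 × 2 = 6.2 (a 2-hour block = 2 hours).
P(N ≤ 8) = Σ_{j=0}^{8} e^(−μ) μ^j/j! ≈ 0.8259.

0.8259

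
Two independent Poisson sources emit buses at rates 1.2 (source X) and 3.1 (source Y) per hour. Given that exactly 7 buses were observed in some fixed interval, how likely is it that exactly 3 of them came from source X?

0.2055

Given the total, each event is independently from source X with probability p = λ_X/(λ_X+λ_Y) = 1.2/4.3 ≈ 0.2791.
So K ~ Binomial(7, 1.2/4.3): P(K = 3) = C(7,3) · (1.2/4.3)^3 · (3.1/4.3)^4 ≈ 0.2055.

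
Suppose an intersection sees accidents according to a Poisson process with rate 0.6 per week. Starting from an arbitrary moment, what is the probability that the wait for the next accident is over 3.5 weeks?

The wait for the next event is exponential with rate λ = 0.6 per week.
P(T > 3.5) = e^(−λt) = e^(−0.6 × 3.5) = e^(−2.1) ≈ 0.1225.

0.1225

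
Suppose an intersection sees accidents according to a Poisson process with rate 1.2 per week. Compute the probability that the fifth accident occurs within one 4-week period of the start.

Over the interval, μ = 1.2 × 4 = 4.8 (a 4-week period = 4 weeks).
The fifth arrival falls in the interval iff at least 5 events occur there: P(S_5 ≤ t) = P(N ≥ 5) = 1 − P(N ≤ 4) ≈ 0.5237.

0.5237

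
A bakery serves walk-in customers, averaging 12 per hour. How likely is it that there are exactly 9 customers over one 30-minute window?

Over the interval, μ = 12 × 0.5 = 6 (a 30-minute window = 0.5 hours).
P(N = 9) = e^(−μ) μ^9/9! = e^(−6) · 6^9/362880 ≈ 0.0688.

0.0688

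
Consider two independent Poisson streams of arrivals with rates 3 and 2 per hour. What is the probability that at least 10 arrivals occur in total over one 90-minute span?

0.2236

Independent Poisson processes superpose: combined rate λ = 3 + 2 = 5 per hour.
Over the interval, μ = 5 × 1.5 = 7.5 (a 90-minute span = 1.5 hours).
P(N ≥ 10) = 1 − P(N ≤ 9) ≈ 0.2236.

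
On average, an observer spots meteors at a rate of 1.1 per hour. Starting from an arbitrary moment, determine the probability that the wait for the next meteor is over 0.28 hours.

The wait for the next event is exponential with rate λ = 1.1 per hour.
P(T > 0.28) = e^(−λt) = e^(−1.1 × 0.28) = e^(−0.308) ≈ 0.7349.

0.7349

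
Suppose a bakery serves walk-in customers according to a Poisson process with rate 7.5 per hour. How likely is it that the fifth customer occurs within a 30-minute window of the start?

0.3225

Over the interval, μ = 7.5 × 0.5 = 3.75 (a 30-minute window = 0.5 hours).
The fifth arrival falls in the interval iff at least 5 events occur there: P(S_5 ≤ t) = P(N ≥ 5) = 1 − P(N ≤ 4) ≈ 0.3225.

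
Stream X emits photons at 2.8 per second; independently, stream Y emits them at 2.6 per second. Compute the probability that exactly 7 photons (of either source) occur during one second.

Independent Poisson processes superpose: combined rate λ = 2.8 + 2.6 = 5.4 per second.
So μ = 5.4.
P(N = 7) = e^(−5.4) · 5.4^7/7! ≈ 0.1200.

0.1200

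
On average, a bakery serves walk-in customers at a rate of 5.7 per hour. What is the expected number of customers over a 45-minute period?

E[N] = λt = 5.7 × 0.75 = 4.275 (a 45-minute period = 0.75 hours).

4.275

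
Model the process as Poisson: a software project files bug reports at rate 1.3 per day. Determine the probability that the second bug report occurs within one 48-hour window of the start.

Over the interval, μ = 1.3 × 2 = 2.6 (a 48-hour window = 2 days).
The second arrival falls in the interval iff at least 2 events occur there: P(S_2 ≤ t) = P(N ≥ 2) = 1 − P(N ≤ 1) ≈ 0.7326.

0.7326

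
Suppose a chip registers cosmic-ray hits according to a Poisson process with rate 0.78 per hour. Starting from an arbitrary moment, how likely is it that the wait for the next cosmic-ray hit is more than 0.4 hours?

The wait for the next event is exponential with rate λ = 0.78 per hour.
P(T > 0.4) = e^(−λt) = e^(−0.78 × 0.4) = e^(−0.312) ≈ 0.7320.

0.7320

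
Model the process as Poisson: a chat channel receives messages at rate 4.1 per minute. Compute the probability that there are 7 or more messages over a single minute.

With mean μ = 4.1 per minute,
P(N ≥ 7) = 1 − P(N ≤ 6) = 1 − Σ_{j=0}^{6} e^(−μ) μ^j/j! ≈ 0.1214.

0.1214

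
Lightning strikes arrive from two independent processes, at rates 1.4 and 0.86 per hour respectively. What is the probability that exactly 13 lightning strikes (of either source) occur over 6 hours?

0.1087

Independent Poisson processes superpose: combined rate λ = 1.4 + 0.86 = 2.26 per hour.
Over the interval, μ = 2.26 × 6 = 13.56 (6 hours).
P(N = 13) = e^(−13.56) · 13.56^13/13! ≈ 0.1087.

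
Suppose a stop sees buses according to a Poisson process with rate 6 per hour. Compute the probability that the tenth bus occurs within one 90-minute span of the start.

Over the interval, μ = 6 × 1.5 = 9 (a 90-minute span = 1.5 hours).
The tenth arrival falls in the interval iff at least 10 events occur there: P(S_10 ≤ t) = P(N ≥ 10) = 1 − P(N ≤ 9) ≈ 0.4126.

0.4126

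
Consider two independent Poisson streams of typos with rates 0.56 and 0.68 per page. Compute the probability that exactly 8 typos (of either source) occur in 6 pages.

0.1367

Independent Poisson processes superpose: combined rate λ = 0.56 + 0.68 = 1.24 per page.
Over the interval, μ = 1.24 × 6 = 7.44 (6 pages).
P(N = 8) = e^(−7.44) · 7.44^8/8! ≈ 0.1367.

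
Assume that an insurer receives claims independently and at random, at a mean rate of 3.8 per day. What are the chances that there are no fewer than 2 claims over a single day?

0.8926

With mean μ = 3.8 per day,
P(N ≥ 2) = 1 − P(N ≤ 1) = 1 − Σ_{j=0}^{1} e^(−μ) μ^j/j! ≈ 0.8926.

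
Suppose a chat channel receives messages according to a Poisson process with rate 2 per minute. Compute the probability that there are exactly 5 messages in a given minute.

With mean μ = 2 per minute,
P(N = 5) = e^(−μ) μ^5/5! = e^(−2) · 2^5/120 ≈ 0.0361.

0.0361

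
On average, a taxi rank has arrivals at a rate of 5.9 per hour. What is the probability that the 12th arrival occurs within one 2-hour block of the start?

Over the interval, μ = 5.9 × 2 = 11.8 (a 2-hour block = 2 hours).
The 12th arrival falls in the interval iff at least 12 events occur there: P(S_12 ≤ t) = P(N ≥ 12) = 1 − P(N ≤ 11) ≈ 0.5153.

0.5153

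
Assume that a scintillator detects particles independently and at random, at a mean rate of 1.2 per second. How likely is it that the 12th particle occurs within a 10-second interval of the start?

0.5384

Over the interval, μ = 1.2 × 10 = 12 (a 10-second interval = 10 seconds).
The 12th arrival falls in the interval iff at least 12 events occur there: P(S_12 ≤ t) = P(N ≥ 12) = 1 − P(N ≤ 11) ≈ 0.5384.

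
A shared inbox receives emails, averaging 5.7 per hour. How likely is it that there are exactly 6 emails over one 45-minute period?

0.1179

Over the interval, μ = 5.7 × 0.75 = 4.275 (a 45-minute period = 0.75 hours).
P(N = 6) = e^(−μ) μ^6/6! = e^(−4.275) · 4.275^6/720 ≈ 0.1179.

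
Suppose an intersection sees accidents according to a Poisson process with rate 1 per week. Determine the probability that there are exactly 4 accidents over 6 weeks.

0.1339

Over the interval, μ = 1 × 6 = 6 (6 weeks).
P(N = 4) = e^(−μ) μ^4/4! = e^(−6) · 6^4/24 ≈ 0.1339.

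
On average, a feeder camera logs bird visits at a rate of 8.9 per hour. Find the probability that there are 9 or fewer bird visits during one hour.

0.6006

With mean μ = 8.9 per hour,
P(N ≤ 9) = Σ_{j=0}^{9} e^(−μ) μ^j/j! ≈ 0.6006.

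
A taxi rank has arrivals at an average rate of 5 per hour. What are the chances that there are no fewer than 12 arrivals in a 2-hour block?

Over the interval, μ = 5 × 2 = 10 (a 2-hour block = 2 hours).
P(N ≥ 12) = 1 − P(N ≤ 11) = 1 − Σ_{j=0}^{11} e^(−μ) μ^j/j! ≈ 0.3032.

0.3032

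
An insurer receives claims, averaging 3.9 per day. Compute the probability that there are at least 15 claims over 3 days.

Over the interval, μ = 3.9 × 3 = 11.7 (3 days).
P(N ≥ 15) = 1 − P(N ≤ 14) = 1 − Σ_{j=0}^{14} e^(−μ) μ^j/j! ≈ 0.2015.

0.2015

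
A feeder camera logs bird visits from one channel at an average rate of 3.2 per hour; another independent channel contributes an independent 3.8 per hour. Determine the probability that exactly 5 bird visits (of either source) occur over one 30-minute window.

Independent Poisson processes superpose: combined rate λ = 3.2 + 3.8 = 7 per hour.
Over the interval, μ = 7 × 0.5 = 3.5 (a 30-minute window = 0.5 hours).
P(N = 5) = e^(−3.5) · 3.5^5/5! ≈ 0.1322.

0.1322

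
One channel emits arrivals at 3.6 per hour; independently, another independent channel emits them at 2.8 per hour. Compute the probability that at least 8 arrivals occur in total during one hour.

Independent Poisson processes superpose: combined rate λ = 3.6 + 2.8 = 6.4 per hour.
So μ = 6.4.
P(N ≥ 8) = 1 − P(N ≤ 7) ≈ 0.3127.

0.3127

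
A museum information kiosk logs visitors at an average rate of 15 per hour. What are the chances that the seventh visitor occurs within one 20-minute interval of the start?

Over the interval, μ = 15 × 1/3 = 5 (a 20-minute interval = 1/3 hours).
The seventh arrival falls in the interval iff at least 7 events occur there: P(S_7 ≤ t) = P(N ≥ 7) = 1 − P(N ≤ 6) ≈ 0.2378.

0.2378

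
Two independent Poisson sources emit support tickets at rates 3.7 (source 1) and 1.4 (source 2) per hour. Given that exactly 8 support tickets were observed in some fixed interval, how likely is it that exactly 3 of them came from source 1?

Given the total, each event is independently from source 1 with probability p = λ_1/(λ_1+λ_2) = 3.7/5.1 ≈ 0.7255.
So K ~ Binomial(8, 3.7/5.1): P(K = 3) = C(8,3) · (3.7/5.1)^3 · (1.4/5.1)^5 ≈ 0.0333.

0.0333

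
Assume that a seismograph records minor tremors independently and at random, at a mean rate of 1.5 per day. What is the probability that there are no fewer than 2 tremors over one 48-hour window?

Over the interval, μ = 1.5 × 2 = 3 (a 48-hour window = 2 days).
P(N ≥ 2) = 1 − P(N ≤ 1) = 1 − Σ_{j=0}^{1} e^(−μ) μ^j/j! ≈ 0.8009.

0.8009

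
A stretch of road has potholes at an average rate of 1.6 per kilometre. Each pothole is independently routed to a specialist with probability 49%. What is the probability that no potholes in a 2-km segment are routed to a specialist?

0.2085

Thinning: the potholes that are routed to a specialist themselves form a Poisson process with rate 0.49 × 1.6 = 0.784 per kilometre.
Over the interval, μ = 0.784 × 2 = 1.568 (a 2-km segment = 2 kilometres).
P(N = 0) = e^(−1.568) · 1.568^0/0! ≈ 0.2085.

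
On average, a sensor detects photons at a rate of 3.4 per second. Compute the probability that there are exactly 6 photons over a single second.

0.0716

With mean μ = 3.4 per second,
P(N = 6) = e^(−μ) μ^6/6! = e^(−3.4) · 3.4^6/720 ≈ 0.0716.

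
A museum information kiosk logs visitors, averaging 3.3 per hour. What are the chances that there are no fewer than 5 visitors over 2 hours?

0.7873

Over the interval, μ = 3.3 × 2 = 6.6 (2 hours).
P(N ≥ 5) = 1 − P(N ≤ 4) = 1 − Σ_{j=0}^{4} e^(−μ) μ^j/j! ≈ 0.7873.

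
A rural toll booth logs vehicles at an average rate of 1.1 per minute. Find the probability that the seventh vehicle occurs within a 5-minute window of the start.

0.3140

Over the interval, μ = 1.1 × 5 = 5.5 (a 5-minute window = 5 minutes).
The seventh arrival falls in the interval iff at least 7 events occur there: P(S_7 ≤ t) = P(N ≥ 7) = 1 − P(N ≤ 6) ≈ 0.3140.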